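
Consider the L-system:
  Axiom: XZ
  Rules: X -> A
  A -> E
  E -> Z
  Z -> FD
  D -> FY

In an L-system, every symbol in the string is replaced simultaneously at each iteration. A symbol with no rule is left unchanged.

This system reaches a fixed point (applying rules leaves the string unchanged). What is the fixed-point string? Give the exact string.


Step 0: XZ
Step 1: AFD
Step 2: EFFY
Step 3: ZFFY
Step 4: FDFFY
Step 5: FFYFFY
Step 6: FFYFFY  (unchanged — fixed point at step 5)

Answer: FFYFFY


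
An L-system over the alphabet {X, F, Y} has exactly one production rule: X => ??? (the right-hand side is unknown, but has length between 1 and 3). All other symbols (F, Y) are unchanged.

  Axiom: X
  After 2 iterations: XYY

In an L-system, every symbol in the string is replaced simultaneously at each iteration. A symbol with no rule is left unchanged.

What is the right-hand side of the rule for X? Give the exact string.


Trying X => XY:
  Step 0: X
  Step 1: XY
  Step 2: XYY
Matches the given result.

Answer: XY


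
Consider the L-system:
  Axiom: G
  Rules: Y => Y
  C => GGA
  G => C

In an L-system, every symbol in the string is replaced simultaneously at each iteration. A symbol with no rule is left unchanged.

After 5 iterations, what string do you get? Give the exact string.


Answer: CCACCAA

Derivation:
Step 0: G
Step 1: C
Step 2: GGA
Step 3: CCA
Step 4: GGAGGAA
Step 5: CCACCAA


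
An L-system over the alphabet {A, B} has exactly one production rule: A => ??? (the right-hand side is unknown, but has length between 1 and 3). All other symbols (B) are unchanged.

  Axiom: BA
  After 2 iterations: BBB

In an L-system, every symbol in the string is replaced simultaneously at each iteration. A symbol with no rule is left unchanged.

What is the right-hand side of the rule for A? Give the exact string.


Answer: BB

Derivation:
Trying A => BB:
  Step 0: BA
  Step 1: BBB
  Step 2: BBB
Matches the given result.


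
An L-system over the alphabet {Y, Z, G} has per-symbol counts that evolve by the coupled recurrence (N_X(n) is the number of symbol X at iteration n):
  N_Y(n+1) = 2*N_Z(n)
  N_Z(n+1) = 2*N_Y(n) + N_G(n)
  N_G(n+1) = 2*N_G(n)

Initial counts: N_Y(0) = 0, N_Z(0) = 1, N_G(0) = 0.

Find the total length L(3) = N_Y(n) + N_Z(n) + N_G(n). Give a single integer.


Step 0: N_Y=0, N_Z=1, N_G=0, L=1
Step 1: N_Y=2, N_Z=0, N_G=0, L=2
Step 2: N_Y=0, N_Z=4, N_G=0, L=4
Step 3: N_Y=8, N_Z=0, N_G=0, L=8

Answer: 8


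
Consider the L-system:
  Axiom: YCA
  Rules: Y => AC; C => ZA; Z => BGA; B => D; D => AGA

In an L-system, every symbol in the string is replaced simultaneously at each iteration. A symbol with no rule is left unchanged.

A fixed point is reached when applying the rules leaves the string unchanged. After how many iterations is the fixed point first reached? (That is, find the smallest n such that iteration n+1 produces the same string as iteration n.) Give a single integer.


Step 0: YCA
Step 1: ACZAA
Step 2: AZABGAAA
Step 3: ABGAADGAAA
Step 4: ADGAAAGAGAAA
Step 5: AAGAGAAAGAGAAA
Step 6: AAGAGAAAGAGAAA  (unchanged — fixed point at step 5)

Answer: 5


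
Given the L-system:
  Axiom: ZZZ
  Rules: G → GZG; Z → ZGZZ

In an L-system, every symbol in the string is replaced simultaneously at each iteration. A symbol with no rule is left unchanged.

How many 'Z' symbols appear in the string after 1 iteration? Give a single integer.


Step 0: ZZZ  (3 'Z')
Step 1: ZGZZZGZZZGZZ  (9 'Z')

Answer: 9


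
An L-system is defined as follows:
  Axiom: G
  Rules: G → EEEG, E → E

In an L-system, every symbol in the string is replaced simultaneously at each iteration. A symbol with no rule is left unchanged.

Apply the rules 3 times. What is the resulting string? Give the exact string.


Answer: EEEEEEEEEG

Derivation:
Step 0: G
Step 1: EEEG
Step 2: EEEEEEG
Step 3: EEEEEEEEEG


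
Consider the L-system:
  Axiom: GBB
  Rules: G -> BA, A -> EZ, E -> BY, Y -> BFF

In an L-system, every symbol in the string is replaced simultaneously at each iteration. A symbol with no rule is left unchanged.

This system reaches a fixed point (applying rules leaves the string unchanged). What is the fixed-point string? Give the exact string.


Answer: BBBFFZBB

Derivation:
Step 0: GBB
Step 1: BABB
Step 2: BEZBB
Step 3: BBYZBB
Step 4: BBBFFZBB
Step 5: BBBFFZBB  (unchanged — fixed point at step 4)


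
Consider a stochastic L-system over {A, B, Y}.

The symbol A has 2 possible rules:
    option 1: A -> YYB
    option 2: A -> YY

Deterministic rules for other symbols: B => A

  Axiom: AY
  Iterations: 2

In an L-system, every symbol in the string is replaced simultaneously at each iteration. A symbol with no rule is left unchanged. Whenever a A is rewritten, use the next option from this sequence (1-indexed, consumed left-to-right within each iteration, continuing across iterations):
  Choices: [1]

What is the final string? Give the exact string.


Step 0: AY
Step 1: YYBY  (used choices [1])
Step 2: YYAY  (used choices [])

Answer: YYAY


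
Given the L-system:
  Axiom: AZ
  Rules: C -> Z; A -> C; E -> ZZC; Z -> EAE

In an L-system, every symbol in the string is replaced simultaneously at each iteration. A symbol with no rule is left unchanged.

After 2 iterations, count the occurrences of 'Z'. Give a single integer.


Step 0: AZ  (1 'Z')
Step 1: CEAE  (0 'Z')
Step 2: ZZZCCZZC  (5 'Z')

Answer: 5


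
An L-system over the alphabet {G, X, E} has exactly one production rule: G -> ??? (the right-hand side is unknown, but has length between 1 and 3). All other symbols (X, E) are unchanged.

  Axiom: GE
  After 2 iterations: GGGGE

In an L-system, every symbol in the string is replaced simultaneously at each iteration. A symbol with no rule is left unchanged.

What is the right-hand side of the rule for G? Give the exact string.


Answer: GG

Derivation:
Trying G -> GG:
  Step 0: GE
  Step 1: GGE
  Step 2: GGGGE
Matches the given result.


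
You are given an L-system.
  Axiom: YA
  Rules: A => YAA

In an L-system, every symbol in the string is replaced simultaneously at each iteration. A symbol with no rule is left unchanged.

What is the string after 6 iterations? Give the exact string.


Answer: YYYYYYYAAYAAYYAAYAAYYYAAYAAYYAAYAAYYYYAAYAAYYAAYAAYYYAAYAAYYAAYAAYYYYYAAYAAYYAAYAAYYYAAYAAYYAAYAAYYYYAAYAAYYAAYAAYYYAAYAAYYAAYAA

Derivation:
Step 0: YA
Step 1: YYAA
Step 2: YYYAAYAA
Step 3: YYYYAAYAAYYAAYAA
Step 4: YYYYYAAYAAYYAAYAAYYYAAYAAYYAAYAA
Step 5: YYYYYYAAYAAYYAAYAAYYYAAYAAYYAAYAAYYYYAAYAAYYAAYAAYYYAAYAAYYAAYAA
Step 6: YYYYYYYAAYAAYYAAYAAYYYAAYAAYYAAYAAYYYYAAYAAYYAAYAAYYYAAYAAYYAAYAAYYYYYAAYAAYYAAYAAYYYAAYAAYYAAYAAYYYYAAYAAYYAAYAAYYYAAYAAYYAAYAA


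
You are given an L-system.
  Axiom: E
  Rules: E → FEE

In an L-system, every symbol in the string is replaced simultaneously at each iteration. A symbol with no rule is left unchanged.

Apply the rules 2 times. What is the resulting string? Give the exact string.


Answer: FFEEFEE

Derivation:
Step 0: E
Step 1: FEE
Step 2: FFEEFEE


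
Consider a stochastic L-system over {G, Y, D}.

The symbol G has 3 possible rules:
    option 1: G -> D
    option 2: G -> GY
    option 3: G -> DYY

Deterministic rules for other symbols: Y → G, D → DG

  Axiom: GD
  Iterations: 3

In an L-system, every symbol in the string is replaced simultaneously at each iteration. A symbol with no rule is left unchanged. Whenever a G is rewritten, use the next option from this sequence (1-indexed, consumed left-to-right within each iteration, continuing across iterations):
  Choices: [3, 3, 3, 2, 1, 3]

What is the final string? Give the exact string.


Answer: DGDYYGYDDGDYYDGGG

Derivation:
Step 0: GD
Step 1: DYYDG  (used choices [3])
Step 2: DGGGDGDYY  (used choices [3])
Step 3: DGDYYGYDDGDYYDGGG  (used choices [3, 2, 1, 3])


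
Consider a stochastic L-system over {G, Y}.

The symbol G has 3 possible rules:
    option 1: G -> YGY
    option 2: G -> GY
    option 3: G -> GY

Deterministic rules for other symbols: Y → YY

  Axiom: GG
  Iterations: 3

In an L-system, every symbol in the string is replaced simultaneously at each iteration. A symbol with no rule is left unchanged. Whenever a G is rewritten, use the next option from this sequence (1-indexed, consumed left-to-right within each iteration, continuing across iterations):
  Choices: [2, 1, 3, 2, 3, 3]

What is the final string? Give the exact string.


Step 0: GG
Step 1: GYYGY  (used choices [2, 1])
Step 2: GYYYYYGYYY  (used choices [3, 2])
Step 3: GYYYYYYYYYYYGYYYYYYY  (used choices [3, 3])

Answer: GYYYYYYYYYYYGYYYYYYY


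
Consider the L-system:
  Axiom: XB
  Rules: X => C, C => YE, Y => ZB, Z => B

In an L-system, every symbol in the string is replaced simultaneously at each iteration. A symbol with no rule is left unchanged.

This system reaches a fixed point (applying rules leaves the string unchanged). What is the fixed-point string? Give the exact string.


Step 0: XB
Step 1: CB
Step 2: YEB
Step 3: ZBEB
Step 4: BBEB
Step 5: BBEB  (unchanged — fixed point at step 4)

Answer: BBEB


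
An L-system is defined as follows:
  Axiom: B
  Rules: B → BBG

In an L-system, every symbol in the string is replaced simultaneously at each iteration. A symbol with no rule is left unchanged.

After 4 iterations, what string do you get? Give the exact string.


Step 0: B
Step 1: BBG
Step 2: BBGBBGG
Step 3: BBGBBGGBBGBBGGG
Step 4: BBGBBGGBBGBBGGGBBGBBGGBBGBBGGGG

Answer: BBGBBGGBBGBBGGGBBGBBGGBBGBBGGGG


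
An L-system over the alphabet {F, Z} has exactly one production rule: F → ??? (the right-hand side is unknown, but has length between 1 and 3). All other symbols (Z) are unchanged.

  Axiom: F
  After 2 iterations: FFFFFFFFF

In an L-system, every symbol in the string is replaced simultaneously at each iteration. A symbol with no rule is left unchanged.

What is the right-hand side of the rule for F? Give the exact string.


Answer: FFF

Derivation:
Trying F → FFF:
  Step 0: F
  Step 1: FFF
  Step 2: FFFFFFFFF
Matches the given result.


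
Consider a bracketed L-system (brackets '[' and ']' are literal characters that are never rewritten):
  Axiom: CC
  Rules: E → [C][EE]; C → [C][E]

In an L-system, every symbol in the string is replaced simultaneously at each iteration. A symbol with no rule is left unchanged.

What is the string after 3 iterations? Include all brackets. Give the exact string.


Answer: [[[C][E]][[C][EE]]][[[C][E]][[C][EE][C][EE]]][[[C][E]][[C][EE]]][[[C][E]][[C][EE][C][EE]]]

Derivation:
Step 0: CC
Step 1: [C][E][C][E]
Step 2: [[C][E]][[C][EE]][[C][E]][[C][EE]]
Step 3: [[[C][E]][[C][EE]]][[[C][E]][[C][EE][C][EE]]][[[C][E]][[C][EE]]][[[C][E]][[C][EE][C][EE]]]


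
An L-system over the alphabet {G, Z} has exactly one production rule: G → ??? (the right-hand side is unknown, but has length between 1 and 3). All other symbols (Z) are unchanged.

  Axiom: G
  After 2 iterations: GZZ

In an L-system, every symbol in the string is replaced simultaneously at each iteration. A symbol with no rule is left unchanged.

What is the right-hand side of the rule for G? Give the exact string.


Trying G → GZ:
  Step 0: G
  Step 1: GZ
  Step 2: GZZ
Matches the given result.

Answer: GZ


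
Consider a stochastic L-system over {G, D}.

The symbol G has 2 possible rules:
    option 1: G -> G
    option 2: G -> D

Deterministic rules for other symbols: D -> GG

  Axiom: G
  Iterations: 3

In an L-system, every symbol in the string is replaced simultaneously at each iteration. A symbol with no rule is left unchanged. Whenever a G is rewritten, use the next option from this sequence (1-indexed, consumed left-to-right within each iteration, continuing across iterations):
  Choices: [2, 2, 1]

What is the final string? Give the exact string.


Answer: DG

Derivation:
Step 0: G
Step 1: D  (used choices [2])
Step 2: GG  (used choices [])
Step 3: DG  (used choices [2, 1])


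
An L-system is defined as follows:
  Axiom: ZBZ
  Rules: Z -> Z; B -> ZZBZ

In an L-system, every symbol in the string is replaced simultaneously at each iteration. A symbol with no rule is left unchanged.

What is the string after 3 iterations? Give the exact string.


Answer: ZZZZZZZBZZZZ

Derivation:
Step 0: ZBZ
Step 1: ZZZBZZ
Step 2: ZZZZZBZZZ
Step 3: ZZZZZZZBZZZZ


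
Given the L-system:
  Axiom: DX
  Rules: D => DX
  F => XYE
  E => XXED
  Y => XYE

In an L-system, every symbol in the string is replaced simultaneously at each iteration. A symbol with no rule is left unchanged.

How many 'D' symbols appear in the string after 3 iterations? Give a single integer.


Answer: 1

Derivation:
Step 0: DX  (1 'D')
Step 1: DXX  (1 'D')
Step 2: DXXX  (1 'D')
Step 3: DXXXX  (1 'D')


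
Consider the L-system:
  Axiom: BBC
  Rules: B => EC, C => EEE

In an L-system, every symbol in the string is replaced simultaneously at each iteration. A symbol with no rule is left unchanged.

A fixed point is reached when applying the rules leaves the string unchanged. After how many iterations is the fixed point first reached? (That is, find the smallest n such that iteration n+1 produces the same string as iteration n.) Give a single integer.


Answer: 2

Derivation:
Step 0: BBC
Step 1: ECECEEE
Step 2: EEEEEEEEEEE
Step 3: EEEEEEEEEEE  (unchanged — fixed point at step 2)


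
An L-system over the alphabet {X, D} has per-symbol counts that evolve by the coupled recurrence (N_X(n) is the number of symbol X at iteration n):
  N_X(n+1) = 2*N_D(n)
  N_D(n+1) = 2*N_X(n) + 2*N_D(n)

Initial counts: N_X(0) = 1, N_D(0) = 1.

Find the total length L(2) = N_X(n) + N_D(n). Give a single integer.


Answer: 20

Derivation:
Step 0: N_X=1, N_D=1, L=2
Step 1: N_X=2, N_D=4, L=6
Step 2: N_X=8, N_D=12, L=20


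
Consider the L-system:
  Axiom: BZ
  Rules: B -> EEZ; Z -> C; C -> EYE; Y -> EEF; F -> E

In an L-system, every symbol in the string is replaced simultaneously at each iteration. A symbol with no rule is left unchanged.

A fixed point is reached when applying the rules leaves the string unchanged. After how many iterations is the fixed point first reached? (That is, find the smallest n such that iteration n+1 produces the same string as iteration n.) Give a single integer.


Answer: 5

Derivation:
Step 0: BZ
Step 1: EEZC
Step 2: EECEYE
Step 3: EEEYEEEEFE
Step 4: EEEEEFEEEEEE
Step 5: EEEEEEEEEEEE
Step 6: EEEEEEEEEEEE  (unchanged — fixed point at step 5)


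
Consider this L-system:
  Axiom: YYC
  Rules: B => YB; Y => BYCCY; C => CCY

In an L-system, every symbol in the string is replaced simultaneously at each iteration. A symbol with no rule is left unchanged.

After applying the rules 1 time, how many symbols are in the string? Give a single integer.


Answer: 13

Derivation:
Step 0: length = 3
Step 1: length = 13


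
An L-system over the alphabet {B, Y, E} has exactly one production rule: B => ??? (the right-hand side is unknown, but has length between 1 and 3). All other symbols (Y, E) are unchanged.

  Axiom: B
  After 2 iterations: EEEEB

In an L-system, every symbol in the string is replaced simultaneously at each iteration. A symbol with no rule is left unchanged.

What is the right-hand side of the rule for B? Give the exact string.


Answer: EEB

Derivation:
Trying B => EEB:
  Step 0: B
  Step 1: EEB
  Step 2: EEEEB
Matches the given result.


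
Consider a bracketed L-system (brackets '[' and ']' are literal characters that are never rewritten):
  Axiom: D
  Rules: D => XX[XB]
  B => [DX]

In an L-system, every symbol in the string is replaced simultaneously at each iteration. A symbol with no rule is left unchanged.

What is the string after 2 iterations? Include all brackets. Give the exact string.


Step 0: D
Step 1: XX[XB]
Step 2: XX[X[DX]]

Answer: XX[X[DX]]


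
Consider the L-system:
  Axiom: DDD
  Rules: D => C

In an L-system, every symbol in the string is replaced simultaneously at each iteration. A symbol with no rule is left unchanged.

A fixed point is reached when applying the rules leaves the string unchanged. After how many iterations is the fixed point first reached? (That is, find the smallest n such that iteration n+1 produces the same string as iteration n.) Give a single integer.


Answer: 1

Derivation:
Step 0: DDD
Step 1: CCC
Step 2: CCC  (unchanged — fixed point at step 1)


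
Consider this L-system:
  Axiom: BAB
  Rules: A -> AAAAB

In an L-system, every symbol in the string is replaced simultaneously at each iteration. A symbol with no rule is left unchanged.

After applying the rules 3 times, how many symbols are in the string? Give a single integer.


Step 0: length = 3
Step 1: length = 7
Step 2: length = 23
Step 3: length = 87

Answer: 87


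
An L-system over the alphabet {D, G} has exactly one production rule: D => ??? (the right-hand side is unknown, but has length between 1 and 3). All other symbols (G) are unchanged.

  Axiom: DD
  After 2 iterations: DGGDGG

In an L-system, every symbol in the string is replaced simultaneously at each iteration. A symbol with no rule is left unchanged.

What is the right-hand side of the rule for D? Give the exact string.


Answer: DG

Derivation:
Trying D => DG:
  Step 0: DD
  Step 1: DGDG
  Step 2: DGGDGG
Matches the given result.


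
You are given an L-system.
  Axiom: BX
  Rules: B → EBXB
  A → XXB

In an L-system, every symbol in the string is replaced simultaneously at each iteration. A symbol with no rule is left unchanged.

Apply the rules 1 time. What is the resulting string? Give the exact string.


Answer: EBXBX

Derivation:
Step 0: BX
Step 1: EBXBX


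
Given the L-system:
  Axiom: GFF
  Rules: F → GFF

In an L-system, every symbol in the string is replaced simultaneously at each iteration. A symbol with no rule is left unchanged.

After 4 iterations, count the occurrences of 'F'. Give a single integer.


Answer: 32

Derivation:
Step 0: GFF  (2 'F')
Step 1: GGFFGFF  (4 'F')
Step 2: GGGFFGFFGGFFGFF  (8 'F')
Step 3: GGGGFFGFFGGFFGFFGGGFFGFFGGFFGFF  (16 'F')
Step 4: GGGGGFFGFFGGFFGFFGGGFFGFFGGFFGFFGGGGFFGFFGGFFGFFGGGFFGFFGGFFGFF  (32 'F')


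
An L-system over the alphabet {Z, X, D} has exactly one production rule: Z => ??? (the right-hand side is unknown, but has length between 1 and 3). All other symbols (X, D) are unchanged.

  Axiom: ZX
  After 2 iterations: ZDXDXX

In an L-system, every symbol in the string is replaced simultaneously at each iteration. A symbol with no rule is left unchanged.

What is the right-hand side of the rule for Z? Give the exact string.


Answer: ZDX

Derivation:
Trying Z => ZDX:
  Step 0: ZX
  Step 1: ZDXX
  Step 2: ZDXDXX
Matches the given result.


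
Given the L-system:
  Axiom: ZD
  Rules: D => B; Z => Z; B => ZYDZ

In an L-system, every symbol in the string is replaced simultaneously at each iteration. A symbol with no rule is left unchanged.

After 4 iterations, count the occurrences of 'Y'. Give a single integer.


Answer: 2

Derivation:
Step 0: ZD  (0 'Y')
Step 1: ZB  (0 'Y')
Step 2: ZZYDZ  (1 'Y')
Step 3: ZZYBZ  (1 'Y')
Step 4: ZZYZYDZZ  (2 'Y')


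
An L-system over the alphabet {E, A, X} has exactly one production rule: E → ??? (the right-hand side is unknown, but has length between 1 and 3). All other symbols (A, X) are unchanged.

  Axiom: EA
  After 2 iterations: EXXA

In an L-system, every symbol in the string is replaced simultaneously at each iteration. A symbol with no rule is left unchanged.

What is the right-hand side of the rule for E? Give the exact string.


Trying E → EX:
  Step 0: EA
  Step 1: EXA
  Step 2: EXXA
Matches the given result.

Answer: EX


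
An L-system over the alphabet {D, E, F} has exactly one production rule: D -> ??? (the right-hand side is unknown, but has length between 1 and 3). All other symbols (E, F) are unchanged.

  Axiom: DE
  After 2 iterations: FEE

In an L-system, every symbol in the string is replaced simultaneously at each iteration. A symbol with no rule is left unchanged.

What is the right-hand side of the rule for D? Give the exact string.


Answer: FE

Derivation:
Trying D -> FE:
  Step 0: DE
  Step 1: FEE
  Step 2: FEE
Matches the given result.


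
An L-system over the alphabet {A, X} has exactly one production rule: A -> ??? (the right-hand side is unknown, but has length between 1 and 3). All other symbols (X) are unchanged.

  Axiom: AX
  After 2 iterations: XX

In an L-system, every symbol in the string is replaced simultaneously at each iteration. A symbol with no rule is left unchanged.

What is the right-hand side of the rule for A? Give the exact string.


Trying A -> X:
  Step 0: AX
  Step 1: XX
  Step 2: XX
Matches the given result.

Answer: X


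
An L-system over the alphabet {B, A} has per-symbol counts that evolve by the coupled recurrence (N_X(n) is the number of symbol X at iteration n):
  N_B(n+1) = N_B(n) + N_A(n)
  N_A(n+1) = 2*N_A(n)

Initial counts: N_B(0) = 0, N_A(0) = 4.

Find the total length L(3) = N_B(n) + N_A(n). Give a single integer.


Answer: 60

Derivation:
Step 0: N_B=0, N_A=4, L=4
Step 1: N_B=4, N_A=8, L=12
Step 2: N_B=12, N_A=16, L=28
Step 3: N_B=28, N_A=32, L=60


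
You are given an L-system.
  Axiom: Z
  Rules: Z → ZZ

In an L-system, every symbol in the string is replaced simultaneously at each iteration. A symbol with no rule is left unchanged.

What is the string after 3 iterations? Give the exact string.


Answer: ZZZZZZZZ

Derivation:
Step 0: Z
Step 1: ZZ
Step 2: ZZZZ
Step 3: ZZZZZZZZ


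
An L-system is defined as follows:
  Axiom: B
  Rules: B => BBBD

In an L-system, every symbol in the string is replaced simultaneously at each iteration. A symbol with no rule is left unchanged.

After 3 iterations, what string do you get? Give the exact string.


Answer: BBBDBBBDBBBDDBBBDBBBDBBBDDBBBDBBBDBBBDDD

Derivation:
Step 0: B
Step 1: BBBD
Step 2: BBBDBBBDBBBDD
Step 3: BBBDBBBDBBBDDBBBDBBBDBBBDDBBBDBBBDBBBDDD


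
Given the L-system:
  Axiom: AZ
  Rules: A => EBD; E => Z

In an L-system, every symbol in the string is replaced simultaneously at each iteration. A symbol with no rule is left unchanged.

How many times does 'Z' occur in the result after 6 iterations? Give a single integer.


Answer: 2

Derivation:
Step 0: AZ  (1 'Z')
Step 1: EBDZ  (1 'Z')
Step 2: ZBDZ  (2 'Z')
Step 3: ZBDZ  (2 'Z')
Step 4: ZBDZ  (2 'Z')
Step 5: ZBDZ  (2 'Z')
Step 6: ZBDZ  (2 'Z')


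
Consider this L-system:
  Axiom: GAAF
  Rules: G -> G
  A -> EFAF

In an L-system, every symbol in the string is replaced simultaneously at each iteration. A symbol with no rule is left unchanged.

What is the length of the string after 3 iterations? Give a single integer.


Answer: 22

Derivation:
Step 0: length = 4
Step 1: length = 10
Step 2: length = 16
Step 3: length = 22


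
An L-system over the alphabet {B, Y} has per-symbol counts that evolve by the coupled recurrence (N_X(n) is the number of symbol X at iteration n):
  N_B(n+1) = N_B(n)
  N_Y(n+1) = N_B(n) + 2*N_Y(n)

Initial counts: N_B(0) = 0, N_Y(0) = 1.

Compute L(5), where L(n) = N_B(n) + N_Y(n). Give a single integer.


Answer: 32

Derivation:
Step 0: N_B=0, N_Y=1, L=1
Step 1: N_B=0, N_Y=2, L=2
Step 2: N_B=0, N_Y=4, L=4
Step 3: N_B=0, N_Y=8, L=8
Step 4: N_B=0, N_Y=16, L=16
Step 5: N_B=0, N_Y=32, L=32


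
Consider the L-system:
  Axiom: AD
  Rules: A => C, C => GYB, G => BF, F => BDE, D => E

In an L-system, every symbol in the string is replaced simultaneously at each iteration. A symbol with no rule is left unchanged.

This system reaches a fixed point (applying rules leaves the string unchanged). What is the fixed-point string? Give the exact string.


Answer: BBEEYBE

Derivation:
Step 0: AD
Step 1: CE
Step 2: GYBE
Step 3: BFYBE
Step 4: BBDEYBE
Step 5: BBEEYBE
Step 6: BBEEYBE  (unchanged — fixed point at step 5)


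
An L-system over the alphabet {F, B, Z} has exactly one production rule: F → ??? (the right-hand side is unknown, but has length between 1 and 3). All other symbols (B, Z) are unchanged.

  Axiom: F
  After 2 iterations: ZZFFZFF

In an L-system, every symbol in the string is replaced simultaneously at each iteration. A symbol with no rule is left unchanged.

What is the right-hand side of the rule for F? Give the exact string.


Answer: ZFF

Derivation:
Trying F → ZFF:
  Step 0: F
  Step 1: ZFF
  Step 2: ZZFFZFF
Matches the given result.


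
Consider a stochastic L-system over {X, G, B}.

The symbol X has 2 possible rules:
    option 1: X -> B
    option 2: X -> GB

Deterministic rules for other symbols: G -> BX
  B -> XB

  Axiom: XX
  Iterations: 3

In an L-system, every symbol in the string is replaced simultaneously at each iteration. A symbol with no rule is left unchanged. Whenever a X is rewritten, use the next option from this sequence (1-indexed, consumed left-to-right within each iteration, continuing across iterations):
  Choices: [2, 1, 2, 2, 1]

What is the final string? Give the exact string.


Step 0: XX
Step 1: GBB  (used choices [2, 1])
Step 2: BXXBXB  (used choices [])
Step 3: XBGBGBXBBXB  (used choices [2, 2, 1])

Answer: XBGBGBXBBXB


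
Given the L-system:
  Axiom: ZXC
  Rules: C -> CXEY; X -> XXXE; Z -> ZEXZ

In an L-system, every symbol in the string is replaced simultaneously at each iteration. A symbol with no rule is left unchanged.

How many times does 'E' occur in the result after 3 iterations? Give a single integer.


Answer: 34

Derivation:
Step 0: ZXC  (0 'E')
Step 1: ZEXZXXXECXEY  (3 'E')
Step 2: ZEXZEXXXEZEXZXXXEXXXEXXXEECXEYXXXEEY  (11 'E')
Step 3: ZEXZEXXXEZEXZEXXXEXXXEXXXEEZEXZEXXXEZEXZXXXEXXXEXXXEEXXXEXXXEXXXEEXXXEXXXEXXXEEECXEYXXXEEYXXXEXXXEXXXEEEY  (34 'E')


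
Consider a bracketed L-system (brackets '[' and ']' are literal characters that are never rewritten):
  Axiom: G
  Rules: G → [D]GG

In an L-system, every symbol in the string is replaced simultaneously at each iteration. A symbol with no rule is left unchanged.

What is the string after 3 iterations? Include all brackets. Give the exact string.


Step 0: G
Step 1: [D]GG
Step 2: [D][D]GG[D]GG
Step 3: [D][D][D]GG[D]GG[D][D]GG[D]GG

Answer: [D][D][D]GG[D]GG[D][D]GG[D]GG


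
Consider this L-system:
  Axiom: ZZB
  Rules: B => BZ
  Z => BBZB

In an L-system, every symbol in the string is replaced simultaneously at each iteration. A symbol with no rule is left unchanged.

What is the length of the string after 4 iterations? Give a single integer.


Answer: 196

Derivation:
Step 0: length = 3
Step 1: length = 10
Step 2: length = 26
Step 3: length = 72
Step 4: length = 196


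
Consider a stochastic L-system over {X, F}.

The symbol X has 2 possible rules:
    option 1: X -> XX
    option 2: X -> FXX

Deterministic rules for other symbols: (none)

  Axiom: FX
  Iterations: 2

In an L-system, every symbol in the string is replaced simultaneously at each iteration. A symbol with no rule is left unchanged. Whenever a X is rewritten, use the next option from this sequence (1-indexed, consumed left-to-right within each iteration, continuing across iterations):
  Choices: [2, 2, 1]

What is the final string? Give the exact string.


Step 0: FX
Step 1: FFXX  (used choices [2])
Step 2: FFFXXXX  (used choices [2, 1])

Answer: FFFXXXX


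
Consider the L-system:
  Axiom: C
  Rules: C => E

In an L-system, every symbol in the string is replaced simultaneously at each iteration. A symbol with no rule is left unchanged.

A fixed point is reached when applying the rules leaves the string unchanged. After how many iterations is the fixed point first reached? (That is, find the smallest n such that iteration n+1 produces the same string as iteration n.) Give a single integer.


Step 0: C
Step 1: E
Step 2: E  (unchanged — fixed point at step 1)

Answer: 1


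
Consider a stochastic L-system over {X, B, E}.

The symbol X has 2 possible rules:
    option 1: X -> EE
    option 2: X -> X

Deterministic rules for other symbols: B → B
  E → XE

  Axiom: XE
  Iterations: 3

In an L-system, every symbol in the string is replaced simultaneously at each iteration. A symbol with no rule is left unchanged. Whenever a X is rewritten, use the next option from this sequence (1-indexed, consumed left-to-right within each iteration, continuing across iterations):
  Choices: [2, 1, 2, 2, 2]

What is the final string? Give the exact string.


Answer: XEXEXXXE

Derivation:
Step 0: XE
Step 1: XXE  (used choices [2])
Step 2: EEXXE  (used choices [1, 2])
Step 3: XEXEXXXE  (used choices [2, 2])


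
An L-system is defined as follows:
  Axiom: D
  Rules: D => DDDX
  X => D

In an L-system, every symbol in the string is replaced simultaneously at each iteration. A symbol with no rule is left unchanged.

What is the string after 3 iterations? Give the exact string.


Answer: DDDXDDDXDDDXDDDDXDDDXDDDXDDDDXDDDXDDDXDDDDX

Derivation:
Step 0: D
Step 1: DDDX
Step 2: DDDXDDDXDDDXD
Step 3: DDDXDDDXDDDXDDDDXDDDXDDDXDDDDXDDDXDDDXDDDDX


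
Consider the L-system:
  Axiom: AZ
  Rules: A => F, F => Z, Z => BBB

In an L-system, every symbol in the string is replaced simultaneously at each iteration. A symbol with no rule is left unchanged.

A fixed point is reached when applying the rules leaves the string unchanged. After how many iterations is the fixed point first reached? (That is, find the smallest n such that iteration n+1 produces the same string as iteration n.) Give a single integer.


Answer: 3

Derivation:
Step 0: AZ
Step 1: FBBB
Step 2: ZBBB
Step 3: BBBBBB
Step 4: BBBBBB  (unchanged — fixed point at step 3)


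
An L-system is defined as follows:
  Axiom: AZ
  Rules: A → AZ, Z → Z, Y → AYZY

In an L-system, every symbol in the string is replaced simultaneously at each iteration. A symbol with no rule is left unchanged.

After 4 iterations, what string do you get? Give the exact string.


Answer: AZZZZZ

Derivation:
Step 0: AZ
Step 1: AZZ
Step 2: AZZZ
Step 3: AZZZZ
Step 4: AZZZZZ


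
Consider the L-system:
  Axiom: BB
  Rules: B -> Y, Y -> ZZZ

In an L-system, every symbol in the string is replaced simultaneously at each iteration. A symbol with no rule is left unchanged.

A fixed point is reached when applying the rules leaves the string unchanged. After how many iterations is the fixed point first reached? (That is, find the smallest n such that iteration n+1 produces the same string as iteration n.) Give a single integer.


Step 0: BB
Step 1: YY
Step 2: ZZZZZZ
Step 3: ZZZZZZ  (unchanged — fixed point at step 2)

Answer: 2


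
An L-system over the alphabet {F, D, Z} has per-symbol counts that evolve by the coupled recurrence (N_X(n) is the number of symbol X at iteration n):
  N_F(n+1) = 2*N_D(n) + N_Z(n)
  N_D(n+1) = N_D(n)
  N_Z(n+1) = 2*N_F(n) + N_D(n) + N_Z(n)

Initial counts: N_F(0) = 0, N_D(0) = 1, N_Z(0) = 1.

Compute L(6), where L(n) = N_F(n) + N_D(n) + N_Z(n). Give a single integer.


Step 0: N_F=0, N_D=1, N_Z=1, L=2
Step 1: N_F=3, N_D=1, N_Z=2, L=6
Step 2: N_F=4, N_D=1, N_Z=9, L=14
Step 3: N_F=11, N_D=1, N_Z=18, L=30
Step 4: N_F=20, N_D=1, N_Z=41, L=62
Step 5: N_F=43, N_D=1, N_Z=82, L=126
Step 6: N_F=84, N_D=1, N_Z=169, L=254

Answer: 254


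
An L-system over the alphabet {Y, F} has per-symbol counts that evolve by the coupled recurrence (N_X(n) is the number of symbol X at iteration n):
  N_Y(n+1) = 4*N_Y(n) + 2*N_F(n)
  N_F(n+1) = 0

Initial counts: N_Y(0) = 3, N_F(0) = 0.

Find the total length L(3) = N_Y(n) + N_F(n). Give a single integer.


Step 0: N_Y=3, N_F=0, L=3
Step 1: N_Y=12, N_F=0, L=12
Step 2: N_Y=48, N_F=0, L=48
Step 3: N_Y=192, N_F=0, L=192

Answer: 192


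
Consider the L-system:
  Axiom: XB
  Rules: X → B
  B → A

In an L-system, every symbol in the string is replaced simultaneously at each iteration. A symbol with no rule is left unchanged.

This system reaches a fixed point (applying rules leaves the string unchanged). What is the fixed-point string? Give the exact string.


Answer: AA

Derivation:
Step 0: XB
Step 1: BA
Step 2: AA
Step 3: AA  (unchanged — fixed point at step 2)


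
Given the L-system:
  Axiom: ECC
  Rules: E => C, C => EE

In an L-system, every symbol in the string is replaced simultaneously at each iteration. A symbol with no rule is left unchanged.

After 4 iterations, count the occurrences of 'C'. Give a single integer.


Answer: 8

Derivation:
Step 0: ECC  (2 'C')
Step 1: CEEEE  (1 'C')
Step 2: EECCCC  (4 'C')
Step 3: CCEEEEEEEE  (2 'C')
Step 4: EEEECCCCCCCC  (8 'C')


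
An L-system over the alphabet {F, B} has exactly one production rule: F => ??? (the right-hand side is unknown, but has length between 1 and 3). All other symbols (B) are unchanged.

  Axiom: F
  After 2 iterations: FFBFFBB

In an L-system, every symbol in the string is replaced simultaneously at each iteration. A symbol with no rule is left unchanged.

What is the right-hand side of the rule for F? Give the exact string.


Answer: FFB

Derivation:
Trying F => FFB:
  Step 0: F
  Step 1: FFB
  Step 2: FFBFFBB
Matches the given result.


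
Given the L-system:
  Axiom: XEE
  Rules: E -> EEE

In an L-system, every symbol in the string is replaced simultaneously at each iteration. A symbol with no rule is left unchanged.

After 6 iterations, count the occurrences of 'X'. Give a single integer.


Final string: XEEEEEEEEEEEEEEEEEEEEEEEEEEEEEEEEEEEEEEEEEEEEEEEEEEEEEEEEEEEEEEEEEEEEEEEEEEEEEEEEEEEEEEEEEEEEEEEEEEEEEEEEEEEEEEEEEEEEEEEEEEEEEEEEEEEEEEEEEEEEEEEEEEEEEEEEEEEEEEEEEEEEEEEEEEEEEEEEEEEEEEEEEEEEEEEEEEEEEEEEEEEEEEEEEEEEEEEEEEEEEEEEEEEEEEEEEEEEEEEEEEEEEEEEEEEEEEEEEEEEEEEEEEEEEEEEEEEEEEEEEEEEEEEEEEEEEEEEEEEEEEEEEEEEEEEEEEEEEEEEEEEEEEEEEEEEEEEEEEEEEEEEEEEEEEEEEEEEEEEEEEEEEEEEEEEEEEEEEEEEEEEEEEEEEEEEEEEEEEEEEEEEEEEEEEEEEEEEEEEEEEEEEEEEEEEEEEEEEEEEEEEEEEEEEEEEEEEEEEEEEEEEEEEEEEEEEEEEEEEEEEEEEEEEEEEEEEEEEEEEEEEEEEEEEEEEEEEEEEEEEEEEEEEEEEEEEEEEEEEEEEEEEEEEEEEEEEEEEEEEEEEEEEEEEEEEEEEEEEEEEEEEEEEEEEEEEEEEEEEEEEEEEEEEEEEEEEEEEEEEEEEEEEEEEEEEEEEEEEEEEEEEEEEEEEEEEEEEEEEEEEEEEEEEEEEEEEEEEEEEEEEEEEEEEEEEEEEEEEEEEEEEEEEEEEEEEEEEEEEEEEEEEEEEEEEEEEEEEEEEEEEEEEEEEEEEEEEEEEEEEEEEEEEEEEEEEEEEEEEEEEEEEEEEEEEEEEEEEEEEEEEEEEEEEEEEEEEEEEEEEEEEEEEEEEEEEEEEEEEEEEEEEEEEEEEEEEEEEEEEEEEEEEEEEEEEEEEEEEEEEEEEEEEEEEEEEEEEEEEEEEEEEEEEEEEEEEEEEEEEEEEEEEEEEEEEEEEEEEEEEEEEEEEEEEEEEEEEEEEEEEEEEEEEEEEEEEEEEEEEEEEEEEEEEEEEEEEEEEEEEEEEEEEEEEEEEEEEEEEEEEEEEEEEEEEEEEEEEEEEEEEEEEEEEEEEEEEEEEEEEEEEEEEEEEEEEEEEEEEEEEEEEEEEEEEEEEEEEEEEEEEEEEEEEEEEEEEEEEEEEEEEEEEEEEEEEEEEEEEEEEEEEEEEEEEEEEEEEEEEEEEEEEEEEEEEEEEEEEEEEEEEEEEEEEEEEEEEEEEEEEEEEEEEEEEEEEEEEEEEEEEEEEEEEEEEEEEEEEEEEEEEEEEEEEEEEEEEEEEEEEEEEEEEEEEEEEEEEEEEEEEEEEEEEEEEEEEEEEEEEEEEEEEEEEEEEEEEEEEEEEEEEEEEEEEEEEEEEEEEEEEEEEEEEEEEEEEEEEEEEEEEEEEEEEEEEEEEEEEEEEEEEEEEEEEEEEEEEEEEEEEEEEEEEEEEEEEEEEEEEEEEEEEEEEEEEEEEEEEEEEEEEEEEEEEEEEEEEE
Count of 'X': 1

Answer: 1


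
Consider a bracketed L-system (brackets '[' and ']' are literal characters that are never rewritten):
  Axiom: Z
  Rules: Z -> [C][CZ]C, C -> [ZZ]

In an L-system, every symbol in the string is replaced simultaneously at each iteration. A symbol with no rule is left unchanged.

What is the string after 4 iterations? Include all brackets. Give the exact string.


Step 0: Z
Step 1: [C][CZ]C
Step 2: [[ZZ]][[ZZ][C][CZ]C][ZZ]
Step 3: [[[C][CZ]C[C][CZ]C]][[[C][CZ]C[C][CZ]C][[ZZ]][[ZZ][C][CZ]C][ZZ]][[C][CZ]C[C][CZ]C]
Step 4: [[[[ZZ]][[ZZ][C][CZ]C][ZZ][[ZZ]][[ZZ][C][CZ]C][ZZ]]][[[[ZZ]][[ZZ][C][CZ]C][ZZ][[ZZ]][[ZZ][C][CZ]C][ZZ]][[[C][CZ]C[C][CZ]C]][[[C][CZ]C[C][CZ]C][[ZZ]][[ZZ][C][CZ]C][ZZ]][[C][CZ]C[C][CZ]C]][[[ZZ]][[ZZ][C][CZ]C][ZZ][[ZZ]][[ZZ][C][CZ]C][ZZ]]

Answer: [[[[ZZ]][[ZZ][C][CZ]C][ZZ][[ZZ]][[ZZ][C][CZ]C][ZZ]]][[[[ZZ]][[ZZ][C][CZ]C][ZZ][[ZZ]][[ZZ][C][CZ]C][ZZ]][[[C][CZ]C[C][CZ]C]][[[C][CZ]C[C][CZ]C][[ZZ]][[ZZ][C][CZ]C][ZZ]][[C][CZ]C[C][CZ]C]][[[ZZ]][[ZZ][C][CZ]C][ZZ][[ZZ]][[ZZ][C][CZ]C][ZZ]]


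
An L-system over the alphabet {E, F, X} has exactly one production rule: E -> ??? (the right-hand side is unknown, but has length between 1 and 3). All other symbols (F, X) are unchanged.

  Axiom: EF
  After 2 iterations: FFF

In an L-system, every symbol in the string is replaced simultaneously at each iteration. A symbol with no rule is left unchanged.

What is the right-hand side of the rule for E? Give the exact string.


Trying E -> FF:
  Step 0: EF
  Step 1: FFF
  Step 2: FFF
Matches the given result.

Answer: FF


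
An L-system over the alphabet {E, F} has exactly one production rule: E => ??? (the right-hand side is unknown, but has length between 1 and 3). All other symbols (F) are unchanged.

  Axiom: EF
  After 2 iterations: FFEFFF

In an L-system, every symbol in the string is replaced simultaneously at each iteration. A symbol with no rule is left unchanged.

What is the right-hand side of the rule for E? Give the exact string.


Answer: FEF

Derivation:
Trying E => FEF:
  Step 0: EF
  Step 1: FEFF
  Step 2: FFEFFF
Matches the given result.


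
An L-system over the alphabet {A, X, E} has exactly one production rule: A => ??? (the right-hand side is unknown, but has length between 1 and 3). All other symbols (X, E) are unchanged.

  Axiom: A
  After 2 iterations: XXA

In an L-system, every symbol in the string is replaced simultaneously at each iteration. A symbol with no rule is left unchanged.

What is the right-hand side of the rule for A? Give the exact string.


Trying A => XA:
  Step 0: A
  Step 1: XA
  Step 2: XXA
Matches the given result.

Answer: XA


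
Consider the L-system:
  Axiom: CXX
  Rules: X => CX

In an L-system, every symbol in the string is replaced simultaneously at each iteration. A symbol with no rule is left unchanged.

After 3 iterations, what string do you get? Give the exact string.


Answer: CCCCXCCCX

Derivation:
Step 0: CXX
Step 1: CCXCX
Step 2: CCCXCCX
Step 3: CCCCXCCCX


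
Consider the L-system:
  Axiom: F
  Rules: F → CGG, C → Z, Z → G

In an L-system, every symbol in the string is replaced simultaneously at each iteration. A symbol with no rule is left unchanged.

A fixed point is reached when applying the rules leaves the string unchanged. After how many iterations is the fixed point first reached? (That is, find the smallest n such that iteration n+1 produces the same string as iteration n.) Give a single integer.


Step 0: F
Step 1: CGG
Step 2: ZGG
Step 3: GGG
Step 4: GGG  (unchanged — fixed point at step 3)

Answer: 3


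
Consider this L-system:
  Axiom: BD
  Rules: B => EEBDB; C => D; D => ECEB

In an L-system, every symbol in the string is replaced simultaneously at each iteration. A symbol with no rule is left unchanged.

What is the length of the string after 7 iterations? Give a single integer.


Answer: 2482

Derivation:
Step 0: length = 2
Step 1: length = 9
Step 2: length = 24
Step 3: length = 64
Step 4: length = 160
Step 5: length = 402
Step 6: length = 998
Step 7: length = 2482


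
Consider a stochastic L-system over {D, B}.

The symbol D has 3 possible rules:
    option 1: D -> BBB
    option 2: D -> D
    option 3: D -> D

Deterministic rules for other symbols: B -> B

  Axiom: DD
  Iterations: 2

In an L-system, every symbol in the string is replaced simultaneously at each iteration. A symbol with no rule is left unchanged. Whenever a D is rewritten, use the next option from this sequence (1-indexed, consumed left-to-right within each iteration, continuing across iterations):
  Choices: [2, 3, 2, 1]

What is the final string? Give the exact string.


Answer: DBBB

Derivation:
Step 0: DD
Step 1: DD  (used choices [2, 3])
Step 2: DBBB  (used choices [2, 1])


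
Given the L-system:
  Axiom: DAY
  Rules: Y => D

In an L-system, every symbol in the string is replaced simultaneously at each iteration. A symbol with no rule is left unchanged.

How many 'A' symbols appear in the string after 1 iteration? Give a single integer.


Answer: 1

Derivation:
Step 0: DAY  (1 'A')
Step 1: DAD  (1 'A')


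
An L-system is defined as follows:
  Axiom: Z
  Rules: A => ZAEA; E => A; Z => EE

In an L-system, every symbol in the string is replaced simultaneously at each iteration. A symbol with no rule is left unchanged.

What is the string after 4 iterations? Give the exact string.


Answer: EEZAEAAZAEAEEZAEAAZAEA

Derivation:
Step 0: Z
Step 1: EE
Step 2: AA
Step 3: ZAEAZAEA
Step 4: EEZAEAAZAEAEEZAEAAZAEA
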